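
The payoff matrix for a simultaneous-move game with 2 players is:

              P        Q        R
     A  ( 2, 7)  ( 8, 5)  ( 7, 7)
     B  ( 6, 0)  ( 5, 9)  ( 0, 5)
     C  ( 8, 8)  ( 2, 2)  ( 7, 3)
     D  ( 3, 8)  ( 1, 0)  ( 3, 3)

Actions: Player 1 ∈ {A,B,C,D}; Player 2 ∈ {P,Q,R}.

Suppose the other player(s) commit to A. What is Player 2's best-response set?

argmax u_2 = {P,R}

u_2(P vs A) = 7
u_2(Q vs A) = 5
u_2(R vs A) = 7
max payoff 7 at {P,R}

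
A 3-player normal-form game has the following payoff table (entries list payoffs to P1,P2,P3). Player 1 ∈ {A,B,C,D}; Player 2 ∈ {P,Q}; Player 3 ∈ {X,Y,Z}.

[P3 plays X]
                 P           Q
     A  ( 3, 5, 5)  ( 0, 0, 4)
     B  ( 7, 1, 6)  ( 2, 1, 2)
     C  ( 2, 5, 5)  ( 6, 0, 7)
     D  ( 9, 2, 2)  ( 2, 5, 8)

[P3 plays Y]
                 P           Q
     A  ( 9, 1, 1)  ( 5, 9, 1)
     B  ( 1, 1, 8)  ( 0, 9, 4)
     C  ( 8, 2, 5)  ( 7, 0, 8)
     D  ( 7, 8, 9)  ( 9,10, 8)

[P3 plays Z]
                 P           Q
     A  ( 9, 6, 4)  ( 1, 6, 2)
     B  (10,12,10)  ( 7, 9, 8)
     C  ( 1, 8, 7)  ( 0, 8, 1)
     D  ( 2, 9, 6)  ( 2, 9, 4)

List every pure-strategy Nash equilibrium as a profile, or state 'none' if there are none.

PSNE = {(B,P,Z), (D,Q,Y)}

(A,P,X): not NE [P1→D gives 9>3]
(A,P,Y): not NE [P2→Q gives 9>1; P3→X gives 5>1]
(A,P,Z): not NE [P1→B gives 10>9; P3→X gives 5>4]
(A,Q,X): not NE [P1→C gives 6>0; P2→P gives 5>0]
(A,Q,Y): not NE [P1→D gives 9>5; P3→X gives 4>1]
(A,Q,Z): not NE [P1→B gives 7>1; P3→X gives 4>2]
(B,P,X): not NE [P1→D gives 9>7; P3→Z gives 10>6]
(B,P,Y): not NE [P1→A gives 9>1; P2→Q gives 9>1; P3→Z gives 10>8]
(B,P,Z): NE
(B,Q,X): not NE [P1→C gives 6>2; P3→Z gives 8>2]
(B,Q,Y): not NE [P1→D gives 9>0; P3→Z gives 8>4]
(B,Q,Z): not NE [P2→P gives 12>9]
(C,P,X): not NE [P1→D gives 9>2; P3→Z gives 7>5]
(C,P,Y): not NE [P1→A gives 9>8; P3→Z gives 7>5]
(C,P,Z): not NE [P1→B gives 10>1]
(C,Q,X): not NE [P2→P gives 5>0; P3→Y gives 8>7]
(C,Q,Y): not NE [P1→D gives 9>7; P2→P gives 2>0]
(C,Q,Z): not NE [P1→B gives 7>0; P3→Y gives 8>1]
(D,P,X): not NE [P2→Q gives 5>2; P3→Y gives 9>2]
(D,P,Y): not NE [P1→A gives 9>7; P2→Q gives 10>8]
(D,P,Z): not NE [P1→B gives 10>2; P3→Y gives 9>6]
(D,Q,X): not NE [P1→C gives 6>2]
(D,Q,Y): NE
(D,Q,Z): not NE [P1→B gives 7>2; P3→Y gives 8>4]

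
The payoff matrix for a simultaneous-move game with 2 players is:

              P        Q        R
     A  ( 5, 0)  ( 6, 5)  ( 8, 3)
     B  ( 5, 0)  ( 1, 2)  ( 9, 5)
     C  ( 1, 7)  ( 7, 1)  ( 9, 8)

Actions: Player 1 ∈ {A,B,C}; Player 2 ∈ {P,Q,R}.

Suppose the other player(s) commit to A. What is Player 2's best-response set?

P2 best: {Q}

u_2(P vs A) = 0
u_2(Q vs A) = 5
u_2(R vs A) = 3
max payoff 5 at {Q}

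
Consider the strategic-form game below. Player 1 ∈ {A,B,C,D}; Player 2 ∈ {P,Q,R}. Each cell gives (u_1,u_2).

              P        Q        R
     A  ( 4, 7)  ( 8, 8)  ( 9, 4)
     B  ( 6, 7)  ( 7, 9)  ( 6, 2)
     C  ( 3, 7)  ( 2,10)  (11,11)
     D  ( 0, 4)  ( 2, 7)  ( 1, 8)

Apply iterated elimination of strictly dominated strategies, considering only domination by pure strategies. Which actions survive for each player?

Remaining: P1:{A,C} P2:{Q,R}

P1 drop D (A beats it: P:4>0 Q:8>2 R:9>1)
P2 drop P (Q beats it: A:8>7 B:9>7 C:10>7)
P1 drop B (A beats it: Q:8>7 R:9>6)
P1→{A,C} P2→{Q,R}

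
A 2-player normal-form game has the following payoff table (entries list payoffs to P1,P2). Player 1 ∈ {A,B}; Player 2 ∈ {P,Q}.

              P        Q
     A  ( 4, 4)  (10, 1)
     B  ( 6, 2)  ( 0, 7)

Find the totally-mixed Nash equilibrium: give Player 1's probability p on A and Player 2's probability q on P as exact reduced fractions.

P1 indiff ⇒ q·4+(1-q)·10 = q·6+(1-q)·0 ⇒ q(-2) = (1-q)(-10) ⇒ q = 5/6
P2 indiff ⇒ p·4+(1-p)·2 = p·1+(1-p)·7 ⇒ p(3) = (1-p)(5) ⇒ p = 5/8

p=5/8, q=5/6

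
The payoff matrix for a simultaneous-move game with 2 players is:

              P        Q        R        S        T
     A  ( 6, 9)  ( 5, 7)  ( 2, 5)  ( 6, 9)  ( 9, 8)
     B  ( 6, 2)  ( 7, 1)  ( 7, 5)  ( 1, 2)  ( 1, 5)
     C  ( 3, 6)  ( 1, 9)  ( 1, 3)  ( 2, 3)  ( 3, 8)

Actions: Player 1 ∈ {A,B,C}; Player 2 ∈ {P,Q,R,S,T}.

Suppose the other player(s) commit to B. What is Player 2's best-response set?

u_2(P vs B) = 2
u_2(Q vs B) = 1
u_2(R vs B) = 5
u_2(S vs B) = 2
u_2(T vs B) = 5
max payoff 5 at {R,T}

P2 best: {R,T}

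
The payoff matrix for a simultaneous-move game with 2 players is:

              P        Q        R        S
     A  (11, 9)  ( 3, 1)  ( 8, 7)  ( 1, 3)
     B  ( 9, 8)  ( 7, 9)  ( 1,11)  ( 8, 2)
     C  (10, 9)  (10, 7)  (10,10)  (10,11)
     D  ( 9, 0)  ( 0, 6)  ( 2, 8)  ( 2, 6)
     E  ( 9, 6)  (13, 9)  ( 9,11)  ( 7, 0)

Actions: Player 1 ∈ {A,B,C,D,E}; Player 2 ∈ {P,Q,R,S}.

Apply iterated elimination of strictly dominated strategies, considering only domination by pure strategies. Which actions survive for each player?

P1 drop B (C beats it: P:10>9 Q:10>7 R:10>1 S:10>8)
P1 drop D (C beats it: P:10>9 Q:10>0 R:10>2 S:10>2)
P2 drop Q (R beats it: A:7>1 C:10>7 E:11>9)
P1 drop E (C beats it: P:10>9 R:10>9 S:10>7)
P1→{A,C} P2→{P,R,S}

Survivors P1:{A,C} P2:{P,R,S}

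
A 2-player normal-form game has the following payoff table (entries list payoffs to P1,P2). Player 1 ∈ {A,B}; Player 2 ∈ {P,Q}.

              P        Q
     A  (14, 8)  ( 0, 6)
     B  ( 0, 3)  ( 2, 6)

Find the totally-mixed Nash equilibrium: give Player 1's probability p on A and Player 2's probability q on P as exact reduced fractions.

P1 indiff ⇒ q·14+(1-q)·0 = q·0+(1-q)·2 ⇒ q(14) = (1-q)(2) ⇒ q = 1/8
P2 indiff ⇒ p·8+(1-p)·3 = p·6+(1-p)·6 ⇒ p(2) = (1-p)(3) ⇒ p = 3/5

P1 mixes 3/5 on A; P2 mixes 1/8 on P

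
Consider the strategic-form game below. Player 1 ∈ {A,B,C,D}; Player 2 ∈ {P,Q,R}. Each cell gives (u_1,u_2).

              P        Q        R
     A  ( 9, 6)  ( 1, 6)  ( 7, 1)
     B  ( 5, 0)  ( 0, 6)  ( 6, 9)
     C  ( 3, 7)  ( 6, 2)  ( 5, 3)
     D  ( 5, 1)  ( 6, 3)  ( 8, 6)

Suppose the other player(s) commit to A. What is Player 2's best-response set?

BR_2 = {P,Q}

u_2(P vs A) = 6
u_2(Q vs A) = 6
u_2(R vs A) = 1
max payoff 6 at {P,Q}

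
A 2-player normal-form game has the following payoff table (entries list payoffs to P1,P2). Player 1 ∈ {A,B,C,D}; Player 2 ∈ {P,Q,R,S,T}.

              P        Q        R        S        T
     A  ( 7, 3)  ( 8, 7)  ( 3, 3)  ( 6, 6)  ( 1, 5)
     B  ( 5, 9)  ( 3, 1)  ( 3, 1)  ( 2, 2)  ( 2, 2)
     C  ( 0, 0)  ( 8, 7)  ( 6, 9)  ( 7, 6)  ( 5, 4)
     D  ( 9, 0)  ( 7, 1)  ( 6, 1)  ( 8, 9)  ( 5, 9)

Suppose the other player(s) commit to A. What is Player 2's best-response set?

u_2(P vs A) = 3
u_2(Q vs A) = 7
u_2(R vs A) = 3
u_2(S vs A) = 6
u_2(T vs A) = 5
max payoff 7 at {Q}

argmax u_2 = {Q}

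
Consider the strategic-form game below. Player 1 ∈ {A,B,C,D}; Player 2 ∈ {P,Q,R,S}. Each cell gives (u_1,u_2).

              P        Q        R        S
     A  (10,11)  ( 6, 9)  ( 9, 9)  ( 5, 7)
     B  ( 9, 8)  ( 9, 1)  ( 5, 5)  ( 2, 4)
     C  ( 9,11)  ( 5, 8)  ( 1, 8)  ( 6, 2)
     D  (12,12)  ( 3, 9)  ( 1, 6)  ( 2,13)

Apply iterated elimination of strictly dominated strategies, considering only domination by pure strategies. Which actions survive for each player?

Survivors P1:{A,C,D} P2:{P,S}

P2 drop Q (P beats it: A:11>9 B:8>1 C:11>8 D:12>9)
P1 drop B (A beats it: P:10>9 R:9>5 S:5>2)
P2 drop R (P beats it: A:11>9 C:11>8 D:12>6)
P1→{A,C,D} P2→{P,S}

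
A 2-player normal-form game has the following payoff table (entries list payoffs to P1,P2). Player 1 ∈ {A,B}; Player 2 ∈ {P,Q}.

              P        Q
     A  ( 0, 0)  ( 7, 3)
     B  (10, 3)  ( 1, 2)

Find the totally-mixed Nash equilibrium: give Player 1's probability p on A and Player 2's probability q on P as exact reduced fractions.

P1 indiff ⇒ q·0+(1-q)·7 = q·10+(1-q)·1 ⇒ q(-10) = (1-q)(-6) ⇒ q = 3/8
P2 indiff ⇒ p·0+(1-p)·3 = p·3+(1-p)·2 ⇒ p(-3) = (1-p)(-1) ⇒ p = 1/4

P1 mixes 1/4 on A; P2 mixes 3/8 on P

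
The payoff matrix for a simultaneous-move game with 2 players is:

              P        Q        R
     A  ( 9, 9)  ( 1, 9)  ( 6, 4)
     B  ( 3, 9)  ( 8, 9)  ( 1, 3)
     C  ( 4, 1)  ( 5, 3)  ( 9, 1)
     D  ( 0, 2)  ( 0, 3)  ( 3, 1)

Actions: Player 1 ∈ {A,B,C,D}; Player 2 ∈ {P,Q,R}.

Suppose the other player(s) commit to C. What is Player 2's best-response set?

argmax u_2 = {Q}

u_2(P vs C) = 1
u_2(Q vs C) = 3
u_2(R vs C) = 1
max payoff 3 at {Q}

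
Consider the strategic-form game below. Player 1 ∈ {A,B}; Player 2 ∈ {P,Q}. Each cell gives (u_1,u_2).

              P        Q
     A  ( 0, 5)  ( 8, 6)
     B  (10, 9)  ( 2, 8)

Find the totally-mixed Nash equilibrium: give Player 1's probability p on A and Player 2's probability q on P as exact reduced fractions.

P1 indiff ⇒ q·0+(1-q)·8 = q·10+(1-q)·2 ⇒ q(-10) = (1-q)(-6) ⇒ q = 3/8
P2 indiff ⇒ p·5+(1-p)·9 = p·6+(1-p)·8 ⇒ p(-1) = (1-p)(-1) ⇒ p = 1/2

P1 mixes 1/2 on A; P2 mixes 3/8 on P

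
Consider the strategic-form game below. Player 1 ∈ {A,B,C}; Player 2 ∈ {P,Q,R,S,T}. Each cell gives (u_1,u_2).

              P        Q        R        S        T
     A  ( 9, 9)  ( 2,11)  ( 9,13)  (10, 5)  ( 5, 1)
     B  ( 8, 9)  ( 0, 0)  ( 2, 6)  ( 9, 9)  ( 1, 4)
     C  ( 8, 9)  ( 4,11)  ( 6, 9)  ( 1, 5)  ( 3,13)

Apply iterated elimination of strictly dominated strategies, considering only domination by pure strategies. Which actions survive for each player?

Survivors P1:{A,C} P2:{Q,R,T}

P1 drop B (A beats it: P:9>8 Q:2>0 R:9>2 S:10>9 T:5>1)
P2 drop P (Q beats it: A:11>9 C:11>9)
P2 drop S (Q beats it: A:11>5 C:11>5)
P1→{A,C} P2→{Q,R,T}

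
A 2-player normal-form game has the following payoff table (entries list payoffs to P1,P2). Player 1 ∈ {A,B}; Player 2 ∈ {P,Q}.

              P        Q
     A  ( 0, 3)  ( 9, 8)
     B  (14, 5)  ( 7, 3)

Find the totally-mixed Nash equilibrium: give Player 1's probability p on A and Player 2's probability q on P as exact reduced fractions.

P1 indiff ⇒ q·0+(1-q)·9 = q·14+(1-q)·7 ⇒ q(-14) = (1-q)(-2) ⇒ q = 1/8
P2 indiff ⇒ p·3+(1-p)·5 = p·8+(1-p)·3 ⇒ p(-5) = (1-p)(-2) ⇒ p = 2/7

(p,q) = (2/7, 1/8)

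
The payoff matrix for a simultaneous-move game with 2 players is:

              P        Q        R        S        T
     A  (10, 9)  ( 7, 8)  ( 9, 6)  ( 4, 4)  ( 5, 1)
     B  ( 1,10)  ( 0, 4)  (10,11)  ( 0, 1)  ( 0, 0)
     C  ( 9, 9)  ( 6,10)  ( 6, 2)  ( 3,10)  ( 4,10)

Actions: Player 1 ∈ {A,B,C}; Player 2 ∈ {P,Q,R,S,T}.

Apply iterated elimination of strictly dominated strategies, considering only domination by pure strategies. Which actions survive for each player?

Survivors P1:{A,B} P2:{P,R}

P1 drop C (A beats it: P:10>9 Q:7>6 R:9>6 S:4>3 T:5>4)
P2 drop Q (P beats it: A:9>8 B:10>4)
P2 drop S (P beats it: A:9>4 B:10>1)
P2 drop T (P beats it: A:9>1 B:10>0)
P1→{A,B} P2→{P,R}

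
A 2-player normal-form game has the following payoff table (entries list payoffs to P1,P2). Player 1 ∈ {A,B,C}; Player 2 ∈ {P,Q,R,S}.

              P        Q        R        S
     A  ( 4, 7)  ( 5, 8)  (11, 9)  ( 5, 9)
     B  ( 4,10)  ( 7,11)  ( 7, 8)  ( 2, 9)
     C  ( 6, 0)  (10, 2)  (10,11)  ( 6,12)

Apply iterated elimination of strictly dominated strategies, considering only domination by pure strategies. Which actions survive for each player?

Survivors P1:{A,C} P2:{R,S}

P1 drop B (C beats it: P:6>4 Q:10>7 R:10>7 S:6>2)
P2 drop P (Q beats it: A:8>7 C:2>0)
P2 drop Q (R beats it: A:9>8 C:11>2)
P1→{A,C} P2→{R,S}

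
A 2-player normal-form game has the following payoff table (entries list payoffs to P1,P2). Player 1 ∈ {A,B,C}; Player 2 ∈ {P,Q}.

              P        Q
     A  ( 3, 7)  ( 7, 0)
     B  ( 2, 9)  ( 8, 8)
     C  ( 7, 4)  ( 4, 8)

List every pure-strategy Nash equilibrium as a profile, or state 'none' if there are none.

(A,P): not NE [P1→C gives 7>3]
(A,Q): not NE [P1→B gives 8>7; P2→P gives 7>0]
(B,P): not NE [P1→C gives 7>2]
(B,Q): not NE [P2→P gives 9>8]
(C,P): not NE [P2→Q gives 8>4]
(C,Q): not NE [P1→B gives 8>4]

PSNE: ∅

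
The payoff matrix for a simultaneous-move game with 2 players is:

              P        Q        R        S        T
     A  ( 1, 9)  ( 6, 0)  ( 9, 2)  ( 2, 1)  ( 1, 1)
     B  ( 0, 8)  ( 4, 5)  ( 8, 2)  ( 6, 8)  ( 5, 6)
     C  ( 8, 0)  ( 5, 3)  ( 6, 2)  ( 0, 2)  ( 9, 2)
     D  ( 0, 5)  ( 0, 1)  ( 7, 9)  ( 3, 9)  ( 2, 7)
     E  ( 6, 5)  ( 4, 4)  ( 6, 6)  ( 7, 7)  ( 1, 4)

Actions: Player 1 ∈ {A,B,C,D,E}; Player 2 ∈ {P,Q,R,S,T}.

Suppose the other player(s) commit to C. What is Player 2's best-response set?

u_2(P vs C) = 0
u_2(Q vs C) = 3
u_2(R vs C) = 2
u_2(S vs C) = 2
u_2(T vs C) = 2
max payoff 3 at {Q}

argmax u_2 = {Q}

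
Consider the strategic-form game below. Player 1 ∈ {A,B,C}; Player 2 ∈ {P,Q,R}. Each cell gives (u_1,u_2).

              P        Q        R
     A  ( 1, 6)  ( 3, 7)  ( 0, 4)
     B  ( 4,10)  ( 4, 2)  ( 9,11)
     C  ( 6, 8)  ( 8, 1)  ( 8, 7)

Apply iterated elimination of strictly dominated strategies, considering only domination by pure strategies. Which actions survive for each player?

Remaining: P1:{B,C} P2:{P,R}

P1 drop A (B beats it: P:4>1 Q:4>3 R:9>0)
P2 drop Q (P beats it: B:10>2 C:8>1)
P1→{B,C} P2→{P,R}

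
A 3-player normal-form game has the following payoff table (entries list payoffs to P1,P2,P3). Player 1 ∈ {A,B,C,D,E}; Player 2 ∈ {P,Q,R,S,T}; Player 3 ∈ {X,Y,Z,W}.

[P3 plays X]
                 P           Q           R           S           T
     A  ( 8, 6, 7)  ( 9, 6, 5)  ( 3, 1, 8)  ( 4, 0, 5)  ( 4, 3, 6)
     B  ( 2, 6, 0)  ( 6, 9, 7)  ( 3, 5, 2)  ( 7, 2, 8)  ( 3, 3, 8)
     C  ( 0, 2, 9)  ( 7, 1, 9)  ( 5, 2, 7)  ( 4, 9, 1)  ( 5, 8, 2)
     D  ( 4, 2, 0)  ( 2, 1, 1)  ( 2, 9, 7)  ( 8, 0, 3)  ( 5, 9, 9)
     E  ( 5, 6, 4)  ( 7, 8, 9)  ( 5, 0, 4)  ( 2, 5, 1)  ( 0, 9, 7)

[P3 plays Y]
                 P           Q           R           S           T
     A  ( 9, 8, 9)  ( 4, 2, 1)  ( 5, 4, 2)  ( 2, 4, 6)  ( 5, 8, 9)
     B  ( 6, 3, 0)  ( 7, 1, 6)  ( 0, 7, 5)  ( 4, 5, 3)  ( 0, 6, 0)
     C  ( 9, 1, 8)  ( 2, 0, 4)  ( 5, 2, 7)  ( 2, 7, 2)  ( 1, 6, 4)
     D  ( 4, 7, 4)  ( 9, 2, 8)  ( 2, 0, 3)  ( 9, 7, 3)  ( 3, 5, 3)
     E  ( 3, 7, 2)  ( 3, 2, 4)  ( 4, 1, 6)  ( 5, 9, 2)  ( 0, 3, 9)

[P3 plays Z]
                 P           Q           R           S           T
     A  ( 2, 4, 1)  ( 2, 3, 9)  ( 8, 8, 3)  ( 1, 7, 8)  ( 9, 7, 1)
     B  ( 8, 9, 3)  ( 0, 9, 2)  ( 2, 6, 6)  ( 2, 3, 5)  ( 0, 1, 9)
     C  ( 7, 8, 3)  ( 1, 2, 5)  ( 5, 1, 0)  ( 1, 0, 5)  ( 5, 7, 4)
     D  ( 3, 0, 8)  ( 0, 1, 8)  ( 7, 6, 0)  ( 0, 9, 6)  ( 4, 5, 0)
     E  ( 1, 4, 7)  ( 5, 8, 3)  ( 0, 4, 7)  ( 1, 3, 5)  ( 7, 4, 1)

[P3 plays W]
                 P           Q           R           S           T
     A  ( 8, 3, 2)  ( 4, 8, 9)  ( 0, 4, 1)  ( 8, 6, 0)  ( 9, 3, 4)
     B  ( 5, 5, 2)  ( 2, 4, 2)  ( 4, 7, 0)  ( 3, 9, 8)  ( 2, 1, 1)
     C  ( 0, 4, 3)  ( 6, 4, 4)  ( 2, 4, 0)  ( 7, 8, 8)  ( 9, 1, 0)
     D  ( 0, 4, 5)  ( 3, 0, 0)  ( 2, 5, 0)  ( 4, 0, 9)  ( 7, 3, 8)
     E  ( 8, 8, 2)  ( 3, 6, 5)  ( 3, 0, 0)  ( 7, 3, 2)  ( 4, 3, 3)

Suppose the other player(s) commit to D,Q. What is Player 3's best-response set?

u_3(X vs D,Q) = 1
u_3(Y vs D,Q) = 8
u_3(Z vs D,Q) = 8
u_3(W vs D,Q) = 0
max payoff 8 at {Y,Z}

argmax u_3 = {Y,Z}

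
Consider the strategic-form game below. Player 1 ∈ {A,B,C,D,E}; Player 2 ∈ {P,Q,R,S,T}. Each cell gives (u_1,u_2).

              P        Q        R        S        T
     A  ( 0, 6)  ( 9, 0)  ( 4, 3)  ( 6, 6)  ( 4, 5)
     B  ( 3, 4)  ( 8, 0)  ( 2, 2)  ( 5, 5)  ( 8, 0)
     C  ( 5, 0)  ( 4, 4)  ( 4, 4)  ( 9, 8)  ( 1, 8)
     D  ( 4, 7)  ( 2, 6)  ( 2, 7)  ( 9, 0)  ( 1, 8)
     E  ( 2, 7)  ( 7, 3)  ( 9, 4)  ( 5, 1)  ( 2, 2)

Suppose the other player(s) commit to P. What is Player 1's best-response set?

u_1(A vs P) = 0
u_1(B vs P) = 3
u_1(C vs P) = 5
u_1(D vs P) = 4
u_1(E vs P) = 2
max payoff 5 at {C}

P1 best: {C}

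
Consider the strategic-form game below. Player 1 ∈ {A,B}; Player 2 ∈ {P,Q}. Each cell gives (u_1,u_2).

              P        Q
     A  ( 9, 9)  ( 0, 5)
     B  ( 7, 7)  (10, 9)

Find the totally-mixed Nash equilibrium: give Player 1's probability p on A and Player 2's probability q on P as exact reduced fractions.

P1 indiff ⇒ q·9+(1-q)·0 = q·7+(1-q)·10 ⇒ q(2) = (1-q)(10) ⇒ q = 5/6
P2 indiff ⇒ p·9+(1-p)·7 = p·5+(1-p)·9 ⇒ p(4) = (1-p)(2) ⇒ p = 1/3

p=1/3, q=5/6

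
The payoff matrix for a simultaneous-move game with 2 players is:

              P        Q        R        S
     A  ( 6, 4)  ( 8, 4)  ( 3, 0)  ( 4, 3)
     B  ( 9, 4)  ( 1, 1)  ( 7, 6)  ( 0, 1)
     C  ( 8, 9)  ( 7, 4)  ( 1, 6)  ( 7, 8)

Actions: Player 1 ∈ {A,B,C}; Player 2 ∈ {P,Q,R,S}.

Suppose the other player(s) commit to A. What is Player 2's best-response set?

BR_2 = {P,Q}

u_2(P vs A) = 4
u_2(Q vs A) = 4
u_2(R vs A) = 0
u_2(S vs A) = 3
max payoff 4 at {P,Q}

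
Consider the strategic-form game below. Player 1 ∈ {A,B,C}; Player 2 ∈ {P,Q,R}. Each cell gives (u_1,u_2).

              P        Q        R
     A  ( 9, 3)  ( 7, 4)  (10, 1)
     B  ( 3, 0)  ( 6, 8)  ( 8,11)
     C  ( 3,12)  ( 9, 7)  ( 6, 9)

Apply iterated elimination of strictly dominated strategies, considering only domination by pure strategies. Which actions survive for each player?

IESDS → P1:{A,C} P2:{P,Q}

P1 drop B (A beats it: P:9>3 Q:7>6 R:10>8)
P2 drop R (P beats it: A:3>1 C:12>9)
P1→{A,C} P2→{P,Q}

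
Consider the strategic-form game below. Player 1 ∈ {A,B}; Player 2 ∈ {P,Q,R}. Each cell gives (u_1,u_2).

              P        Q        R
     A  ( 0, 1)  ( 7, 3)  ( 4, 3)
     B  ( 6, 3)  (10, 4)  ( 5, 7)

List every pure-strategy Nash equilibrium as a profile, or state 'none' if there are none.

NE set: (B,R)

(A,P): not NE [P1→B gives 6>0; P2→R gives 3>1]
(A,Q): not NE [P1→B gives 10>7]
(A,R): not NE [P1→B gives 5>4]
(B,P): not NE [P2→R gives 7>3]
(B,Q): not NE [P2→R gives 7>4]
(B,R): NE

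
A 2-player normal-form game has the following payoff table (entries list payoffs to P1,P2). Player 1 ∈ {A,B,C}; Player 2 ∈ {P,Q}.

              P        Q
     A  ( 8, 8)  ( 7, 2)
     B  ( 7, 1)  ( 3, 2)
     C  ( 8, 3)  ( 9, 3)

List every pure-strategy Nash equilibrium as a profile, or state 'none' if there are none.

(A,P): NE
(A,Q): not NE [P1→C gives 9>7; P2→P gives 8>2]
(B,P): not NE [P1→C gives 8>7; P2→Q gives 2>1]
(B,Q): not NE [P1→C gives 9>3]
(C,P): NE
(C,Q): NE

Nash profiles: (A,P), (C,P), (C,Q)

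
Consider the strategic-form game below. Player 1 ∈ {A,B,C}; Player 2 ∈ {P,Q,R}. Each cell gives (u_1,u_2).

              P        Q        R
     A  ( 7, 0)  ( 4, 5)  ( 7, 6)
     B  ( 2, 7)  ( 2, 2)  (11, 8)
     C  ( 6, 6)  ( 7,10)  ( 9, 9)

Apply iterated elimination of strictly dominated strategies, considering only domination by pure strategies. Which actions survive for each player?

IESDS → P1:{B,C} P2:{Q,R}

P2 drop P (R beats it: A:6>0 B:8>7 C:9>6)
P1 drop A (C beats it: Q:7>4 R:9>7)
P1→{B,C} P2→{Q,R}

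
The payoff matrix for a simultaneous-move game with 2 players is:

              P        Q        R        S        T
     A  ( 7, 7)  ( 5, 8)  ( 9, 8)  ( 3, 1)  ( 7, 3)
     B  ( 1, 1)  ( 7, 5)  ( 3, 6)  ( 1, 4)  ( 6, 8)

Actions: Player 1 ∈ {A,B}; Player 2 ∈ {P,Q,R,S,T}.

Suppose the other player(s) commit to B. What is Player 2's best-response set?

P2 best: {T}

u_2(P vs B) = 1
u_2(Q vs B) = 5
u_2(R vs B) = 6
u_2(S vs B) = 4
u_2(T vs B) = 8
max payoff 8 at {T}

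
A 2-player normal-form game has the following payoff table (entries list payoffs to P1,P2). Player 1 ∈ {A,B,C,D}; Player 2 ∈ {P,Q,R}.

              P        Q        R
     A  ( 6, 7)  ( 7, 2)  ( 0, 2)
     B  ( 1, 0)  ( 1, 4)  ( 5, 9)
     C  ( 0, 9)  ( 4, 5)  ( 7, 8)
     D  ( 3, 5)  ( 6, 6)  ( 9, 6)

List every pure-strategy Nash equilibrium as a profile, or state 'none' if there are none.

(A,P): NE
(A,Q): not NE [P2→P gives 7>2]
(A,R): not NE [P1→D gives 9>0; P2→P gives 7>2]
(B,P): not NE [P1→A gives 6>1; P2→R gives 9>0]
(B,Q): not NE [P1→A gives 7>1; P2→R gives 9>4]
(B,R): not NE [P1→D gives 9>5]
(C,P): not NE [P1→A gives 6>0]
(C,Q): not NE [P1→A gives 7>4; P2→P gives 9>5]
(C,R): not NE [P1→D gives 9>7; P2→P gives 9>8]
(D,P): not NE [P1→A gives 6>3; P2→R gives 6>5]
(D,Q): not NE [P1→A gives 7>6]
(D,R): NE

NE set: (A,P), (D,R)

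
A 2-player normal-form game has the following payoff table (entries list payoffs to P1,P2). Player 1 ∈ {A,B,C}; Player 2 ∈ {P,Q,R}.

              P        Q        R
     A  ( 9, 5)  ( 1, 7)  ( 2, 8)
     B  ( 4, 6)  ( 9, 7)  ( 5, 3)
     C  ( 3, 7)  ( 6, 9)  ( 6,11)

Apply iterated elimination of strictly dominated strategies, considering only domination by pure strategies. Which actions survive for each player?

P2 drop P (Q beats it: A:7>5 B:7>6 C:9>7)
P1 drop A (B beats it: Q:9>1 R:5>2)
P1→{B,C} P2→{Q,R}

Survivors P1:{B,C} P2:{Q,R}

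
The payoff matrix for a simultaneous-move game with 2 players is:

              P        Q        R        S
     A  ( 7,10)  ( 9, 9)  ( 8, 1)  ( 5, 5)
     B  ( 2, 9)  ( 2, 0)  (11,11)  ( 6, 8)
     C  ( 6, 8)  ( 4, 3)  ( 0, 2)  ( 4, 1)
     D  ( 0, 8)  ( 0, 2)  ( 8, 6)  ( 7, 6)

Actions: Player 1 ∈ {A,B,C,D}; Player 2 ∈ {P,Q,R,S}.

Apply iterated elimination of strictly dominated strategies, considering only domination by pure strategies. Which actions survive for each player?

Remaining: P1:{A,B} P2:{P,R}

P1 drop C (A beats it: P:7>6 Q:9>4 R:8>0 S:5>4)
P2 drop Q (P beats it: A:10>9 B:9>0 D:8>2)
P2 drop S (P beats it: A:10>5 B:9>8 D:8>6)
P1 drop D (B beats it: P:2>0 R:11>8)
P1→{A,B} P2→{P,R}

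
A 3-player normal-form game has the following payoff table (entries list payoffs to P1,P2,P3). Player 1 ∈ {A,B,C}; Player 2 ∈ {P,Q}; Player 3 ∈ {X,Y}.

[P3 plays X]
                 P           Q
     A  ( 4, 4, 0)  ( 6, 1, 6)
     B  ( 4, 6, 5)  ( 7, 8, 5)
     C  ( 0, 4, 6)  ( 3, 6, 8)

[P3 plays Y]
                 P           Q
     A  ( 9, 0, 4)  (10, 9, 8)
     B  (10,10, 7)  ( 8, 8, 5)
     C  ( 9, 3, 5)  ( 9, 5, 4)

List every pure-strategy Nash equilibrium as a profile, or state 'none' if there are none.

Nash profiles: (A,Q,Y), (B,P,Y), (B,Q,X)

(A,P,X): not NE [P3→Y gives 4>0]
(A,P,Y): not NE [P1→B gives 10>9; P2→Q gives 9>0]
(A,Q,X): not NE [P1→B gives 7>6; P2→P gives 4>1; P3→Y gives 8>6]
(A,Q,Y): NE
(B,P,X): not NE [P2→Q gives 8>6; P3→Y gives 7>5]
(B,P,Y): NE
(B,Q,X): NE
(B,Q,Y): not NE [P1→A gives 10>8; P2→P gives 10>8]
(C,P,X): not NE [P1→B gives 4>0; P2→Q gives 6>4]
(C,P,Y): not NE [P1→B gives 10>9; P2→Q gives 5>3; P3→X gives 6>5]
(C,Q,X): not NE [P1→B gives 7>3]
(C,Q,Y): not NE [P1→A gives 10>9; P3→X gives 8>4]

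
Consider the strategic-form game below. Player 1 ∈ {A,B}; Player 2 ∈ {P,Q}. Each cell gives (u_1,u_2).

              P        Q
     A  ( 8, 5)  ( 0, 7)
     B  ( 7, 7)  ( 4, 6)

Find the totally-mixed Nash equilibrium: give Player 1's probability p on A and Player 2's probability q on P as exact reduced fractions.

p=1/3, q=4/5

P1 indiff ⇒ q·8+(1-q)·0 = q·7+(1-q)·4 ⇒ q(1) = (1-q)(4) ⇒ q = 4/5
P2 indiff ⇒ p·5+(1-p)·7 = p·7+(1-p)·6 ⇒ p(-2) = (1-p)(-1) ⇒ p = 1/3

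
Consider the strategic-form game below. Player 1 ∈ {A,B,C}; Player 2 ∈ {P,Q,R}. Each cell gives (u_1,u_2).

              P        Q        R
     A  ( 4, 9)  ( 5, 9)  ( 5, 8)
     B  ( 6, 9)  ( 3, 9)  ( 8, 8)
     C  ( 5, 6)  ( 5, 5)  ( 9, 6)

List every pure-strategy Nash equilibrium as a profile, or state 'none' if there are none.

Nash profiles: (A,Q), (B,P), (C,R)

(A,P): not NE [P1→B gives 6>4]
(A,Q): NE
(A,R): not NE [P1→C gives 9>5; P2→Q gives 9>8]
(B,P): NE
(B,Q): not NE [P1→C gives 5>3]
(B,R): not NE [P1→C gives 9>8; P2→Q gives 9>8]
(C,P): not NE [P1→B gives 6>5]
(C,Q): not NE [P2→R gives 6>5]
(C,R): NE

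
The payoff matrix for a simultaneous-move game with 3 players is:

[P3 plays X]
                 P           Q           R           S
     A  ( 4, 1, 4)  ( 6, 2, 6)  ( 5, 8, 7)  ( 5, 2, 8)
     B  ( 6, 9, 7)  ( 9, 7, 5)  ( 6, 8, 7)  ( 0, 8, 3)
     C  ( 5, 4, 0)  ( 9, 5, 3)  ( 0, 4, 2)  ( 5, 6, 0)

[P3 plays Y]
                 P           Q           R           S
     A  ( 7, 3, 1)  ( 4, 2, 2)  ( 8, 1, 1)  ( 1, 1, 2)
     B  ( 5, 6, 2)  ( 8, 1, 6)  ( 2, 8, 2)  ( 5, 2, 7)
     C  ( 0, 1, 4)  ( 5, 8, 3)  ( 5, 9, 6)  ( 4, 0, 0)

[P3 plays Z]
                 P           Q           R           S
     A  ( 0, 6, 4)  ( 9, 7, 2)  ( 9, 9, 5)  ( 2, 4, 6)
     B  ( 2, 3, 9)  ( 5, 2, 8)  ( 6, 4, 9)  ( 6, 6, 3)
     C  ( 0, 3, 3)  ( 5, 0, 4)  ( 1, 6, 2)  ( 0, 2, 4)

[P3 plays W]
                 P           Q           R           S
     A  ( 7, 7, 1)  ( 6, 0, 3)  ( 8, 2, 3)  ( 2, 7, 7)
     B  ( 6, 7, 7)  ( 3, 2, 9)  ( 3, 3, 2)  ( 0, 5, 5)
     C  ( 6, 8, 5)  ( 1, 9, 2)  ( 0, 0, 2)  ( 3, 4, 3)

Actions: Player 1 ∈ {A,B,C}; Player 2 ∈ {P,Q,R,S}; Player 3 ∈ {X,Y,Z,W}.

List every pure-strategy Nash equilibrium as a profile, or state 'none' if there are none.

(A,P,X): not NE [P1→B gives 6>4; P2→R gives 8>1]
(A,P,Y): not NE [P3→Z gives 4>1]
(A,P,Z): not NE [P1→B gives 2>0; P2→R gives 9>6]
(A,P,W): not NE [P3→Z gives 4>1]
(A,Q,X): not NE [P1→C gives 9>6; P2→R gives 8>2]
(A,Q,Y): not NE [P1→B gives 8>4; P2→P gives 3>2; P3→X gives 6>2]
(A,Q,Z): not NE [P2→R gives 9>7; P3→X gives 6>2]
(A,Q,W): not NE [P2→S gives 7>0; P3→X gives 6>3]
(A,R,X): not NE [P1→B gives 6>5]
(A,R,Y): not NE [P2→P gives 3>1; P3→X gives 7>1]
(A,R,Z): not NE [P3→X gives 7>5]
(A,R,W): not NE [P2→S gives 7>2; P3→X gives 7>3]
(A,S,X): not NE [P2→R gives 8>2]
(A,S,Y): not NE [P1→B gives 5>1; P2→P gives 3>1; P3→X gives 8>2]
(A,S,Z): not NE [P1→B gives 6>2; P2→R gives 9>4; P3→X gives 8>6]
(A,S,W): not NE [P1→C gives 3>2; P3→X gives 8>7]
(B,P,X): not NE [P3→Z gives 9>7]
(B,P,Y): not NE [P1→A gives 7>5; P2→R gives 8>6; P3→Z gives 9>2]
(B,P,Z): not NE [P2→S gives 6>3]
(B,P,W): not NE [P1→A gives 7>6; P3→Z gives 9>7]
(B,Q,X): not NE [P2→P gives 9>7; P3→W gives 9>5]
(B,Q,Y): not NE [P2→R gives 8>1; P3→W gives 9>6]
(B,Q,Z): not NE [P1→A gives 9>5; P2→S gives 6>2; P3→W gives 9>8]
(B,Q,W): not NE [P1→A gives 6>3; P2→P gives 7>2]
(B,R,X): not NE [P2→P gives 9>8; P3→Z gives 9>7]
(B,R,Y): not NE [P1→A gives 8>2; P3→Z gives 9>2]
(B,R,Z): not NE [P1→A gives 9>6; P2→S gives 6>4]
(B,R,W): not NE [P1→A gives 8>3; P2→P gives 7>3; P3→Z gives 9>2]
(B,S,X): not NE [P1→C gives 5>0; P2→P gives 9>8; P3→Y gives 7>3]
(B,S,Y): not NE [P2→R gives 8>2]
(B,S,Z): not NE [P3→Y gives 7>3]
(B,S,W): not NE [P1→C gives 3>0; P2→P gives 7>5; P3→Y gives 7>5]
(C,P,X): not NE [P1→B gives 6>5; P2→S gives 6>4; P3→W gives 5>0]
(C,P,Y): not NE [P1→A gives 7>0; P2→R gives 9>1; P3→W gives 5>4]
(C,P,Z): not NE [P1→B gives 2>0; P2→R gives 6>3; P3→W gives 5>3]
(C,P,W): not NE [P1→A gives 7>6; P2→Q gives 9>8]
(C,Q,X): not NE [P2→S gives 6>5; P3→Z gives 4>3]
(C,Q,Y): not NE [P1→B gives 8>5; P2→R gives 9>8; P3→Z gives 4>3]
(C,Q,Z): not NE [P1→A gives 9>5; P2→R gives 6>0]
(C,Q,W): not NE [P1→A gives 6>1; P3→Z gives 4>2]
(C,R,X): not NE [P1→B gives 6>0; P2→S gives 6>4; P3→Y gives 6>2]
(C,R,Y): not NE [P1→A gives 8>5]
(C,R,Z): not NE [P1→A gives 9>1; P3→Y gives 6>2]
(C,R,W): not NE [P1→A gives 8>0; P2→Q gives 9>0; P3→Y gives 6>2]
(C,S,X): not NE [P3→Z gives 4>0]
(C,S,Y): not NE [P1→B gives 5>4; P2→R gives 9>0; P3→Z gives 4>0]
(C,S,Z): not NE [P1→B gives 6>0; P2→R gives 6>2]
(C,S,W): not NE [P2→Q gives 9>4; P3→Z gives 4>3]

No pure NE.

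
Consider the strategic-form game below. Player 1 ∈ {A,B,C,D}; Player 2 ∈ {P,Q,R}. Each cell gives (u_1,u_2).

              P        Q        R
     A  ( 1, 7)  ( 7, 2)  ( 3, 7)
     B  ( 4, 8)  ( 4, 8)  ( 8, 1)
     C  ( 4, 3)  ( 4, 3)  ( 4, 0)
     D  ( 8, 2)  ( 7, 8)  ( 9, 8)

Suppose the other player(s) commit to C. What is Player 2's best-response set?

BR_2 = {P,Q}

u_2(P vs C) = 3
u_2(Q vs C) = 3
u_2(R vs C) = 0
max payoff 3 at {P,Q}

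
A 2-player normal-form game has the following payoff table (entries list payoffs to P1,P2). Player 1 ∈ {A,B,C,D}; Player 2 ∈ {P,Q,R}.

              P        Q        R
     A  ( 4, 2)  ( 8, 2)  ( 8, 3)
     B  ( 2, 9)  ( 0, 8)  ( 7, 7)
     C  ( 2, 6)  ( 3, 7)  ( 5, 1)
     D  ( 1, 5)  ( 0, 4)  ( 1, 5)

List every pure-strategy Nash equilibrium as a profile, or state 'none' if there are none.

Nash profiles: (A,R)

(A,P): not NE [P2→R gives 3>2]
(A,Q): not NE [P2→R gives 3>2]
(A,R): NE
(B,P): not NE [P1→A gives 4>2]
(B,Q): not NE [P1→A gives 8>0; P2→P gives 9>8]
(B,R): not NE [P1→A gives 8>7; P2→P gives 9>7]
(C,P): not NE [P1→A gives 4>2; P2→Q gives 7>6]
(C,Q): not NE [P1→A gives 8>3]
(C,R): not NE [P1→A gives 8>5; P2→Q gives 7>1]
(D,P): not NE [P1→A gives 4>1]
(D,Q): not NE [P1→A gives 8>0; P2→R gives 5>4]
(D,R): not NE [P1→A gives 8>1]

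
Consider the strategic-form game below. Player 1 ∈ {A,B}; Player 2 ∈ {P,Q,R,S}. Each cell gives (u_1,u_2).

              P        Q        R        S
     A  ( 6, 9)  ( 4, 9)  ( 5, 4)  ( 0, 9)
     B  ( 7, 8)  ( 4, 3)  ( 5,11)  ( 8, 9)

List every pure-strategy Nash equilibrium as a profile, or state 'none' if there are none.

(A,P): not NE [P1→B gives 7>6]
(A,Q): NE
(A,R): not NE [P2→S gives 9>4]
(A,S): not NE [P1→B gives 8>0]
(B,P): not NE [P2→R gives 11>8]
(B,Q): not NE [P2→R gives 11>3]
(B,R): NE
(B,S): not NE [P2→R gives 11>9]

NE set: (A,Q), (B,R)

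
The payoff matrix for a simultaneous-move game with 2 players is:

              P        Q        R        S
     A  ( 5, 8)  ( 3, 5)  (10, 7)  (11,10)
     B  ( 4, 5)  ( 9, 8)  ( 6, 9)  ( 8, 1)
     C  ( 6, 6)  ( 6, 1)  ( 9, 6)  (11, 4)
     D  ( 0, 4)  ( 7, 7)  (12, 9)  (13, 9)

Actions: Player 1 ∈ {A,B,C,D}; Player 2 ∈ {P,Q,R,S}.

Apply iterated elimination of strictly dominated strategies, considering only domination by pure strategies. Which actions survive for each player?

Survivors P1:{A,C,D} P2:{P,R,S}

P2 drop Q (R beats it: A:7>5 B:9>8 C:6>1 D:9>7)
P1 drop B (A beats it: P:5>4 R:10>6 S:11>8)
P1→{A,C,D} P2→{P,R,S}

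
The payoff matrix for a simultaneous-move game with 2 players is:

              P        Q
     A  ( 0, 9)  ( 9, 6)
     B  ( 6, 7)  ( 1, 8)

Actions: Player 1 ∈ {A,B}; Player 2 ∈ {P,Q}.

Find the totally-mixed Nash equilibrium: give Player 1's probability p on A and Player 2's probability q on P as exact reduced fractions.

P1 indiff ⇒ q·0+(1-q)·9 = q·6+(1-q)·1 ⇒ q(-6) = (1-q)(-8) ⇒ q = 4/7
P2 indiff ⇒ p·9+(1-p)·7 = p·6+(1-p)·8 ⇒ p(3) = (1-p)(1) ⇒ p = 1/4

p=1/4, q=4/7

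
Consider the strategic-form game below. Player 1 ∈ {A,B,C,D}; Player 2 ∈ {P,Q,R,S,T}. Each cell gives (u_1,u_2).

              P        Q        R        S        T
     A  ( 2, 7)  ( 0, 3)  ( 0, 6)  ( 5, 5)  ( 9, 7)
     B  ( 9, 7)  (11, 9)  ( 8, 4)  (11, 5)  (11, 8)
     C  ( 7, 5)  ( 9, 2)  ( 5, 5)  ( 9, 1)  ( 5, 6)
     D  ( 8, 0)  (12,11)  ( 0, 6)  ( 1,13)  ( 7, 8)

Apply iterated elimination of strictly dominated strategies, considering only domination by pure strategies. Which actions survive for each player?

P1 drop A (B beats it: P:9>2 Q:11>0 R:8>0 S:11>5 T:11>9)
P1 drop C (B beats it: P:9>7 Q:11>9 R:8>5 S:11>9 T:11>5)
P2 drop P (Q beats it: B:9>7 D:11>0)
P2 drop R (Q beats it: B:9>4 D:11>6)
P2 drop T (Q beats it: B:9>8 D:11>8)
P1→{B,D} P2→{Q,S}

Remaining: P1:{B,D} P2:{Q,S}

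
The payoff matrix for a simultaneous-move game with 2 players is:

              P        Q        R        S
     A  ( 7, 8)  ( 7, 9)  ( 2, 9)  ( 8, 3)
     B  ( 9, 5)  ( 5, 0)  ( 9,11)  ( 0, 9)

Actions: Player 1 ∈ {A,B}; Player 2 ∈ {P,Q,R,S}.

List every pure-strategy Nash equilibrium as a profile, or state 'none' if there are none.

PSNE = {(A,Q), (B,R)}

(A,P): not NE [P1→B gives 9>7; P2→R gives 9>8]
(A,Q): NE
(A,R): not NE [P1→B gives 9>2]
(A,S): not NE [P2→R gives 9>3]
(B,P): not NE [P2→R gives 11>5]
(B,Q): not NE [P1→A gives 7>5; P2→R gives 11>0]
(B,R): NE
(B,S): not NE [P1→A gives 8>0; P2→R gives 11>9]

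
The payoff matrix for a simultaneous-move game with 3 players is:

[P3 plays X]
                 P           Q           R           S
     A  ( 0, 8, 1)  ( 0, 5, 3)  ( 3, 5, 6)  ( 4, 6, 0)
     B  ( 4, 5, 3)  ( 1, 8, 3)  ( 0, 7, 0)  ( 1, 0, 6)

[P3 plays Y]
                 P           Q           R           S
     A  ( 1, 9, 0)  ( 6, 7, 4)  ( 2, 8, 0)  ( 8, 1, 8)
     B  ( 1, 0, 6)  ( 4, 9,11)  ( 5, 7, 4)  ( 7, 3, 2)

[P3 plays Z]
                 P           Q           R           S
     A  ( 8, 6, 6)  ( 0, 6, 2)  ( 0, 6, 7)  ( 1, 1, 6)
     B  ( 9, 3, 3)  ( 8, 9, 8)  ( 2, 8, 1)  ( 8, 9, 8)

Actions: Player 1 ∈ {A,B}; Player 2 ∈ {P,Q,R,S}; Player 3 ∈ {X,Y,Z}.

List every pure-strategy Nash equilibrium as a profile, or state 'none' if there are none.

NE set: (B,S,Z)

(A,P,X): not NE [P1→B gives 4>0; P3→Z gives 6>1]
(A,P,Y): not NE [P3→Z gives 6>0]
(A,P,Z): not NE [P1→B gives 9>8]
(A,Q,X): not NE [P1→B gives 1>0; P2→P gives 8>5; P3→Y gives 4>3]
(A,Q,Y): not NE [P2→P gives 9>7]
(A,Q,Z): not NE [P1→B gives 8>0; P3→Y gives 4>2]
(A,R,X): not NE [P2→P gives 8>5; P3→Z gives 7>6]
(A,R,Y): not NE [P1→B gives 5>2; P2→P gives 9>8; P3→Z gives 7>0]
(A,R,Z): not NE [P1→B gives 2>0]
(A,S,X): not NE [P2→P gives 8>6; P3→Y gives 8>0]
(A,S,Y): not NE [P2→P gives 9>1]
(A,S,Z): not NE [P1→B gives 8>1; P2→R gives 6>1; P3→Y gives 8>6]
(B,P,X): not NE [P2→Q gives 8>5; P3→Y gives 6>3]
(B,P,Y): not NE [P2→Q gives 9>0]
(B,P,Z): not NE [P2→S gives 9>3; P3→Y gives 6>3]
(B,Q,X): not NE [P3→Y gives 11>3]
(B,Q,Y): not NE [P1→A gives 6>4]
(B,Q,Z): not NE [P3→Y gives 11>8]
(B,R,X): not NE [P1→A gives 3>0; P2→Q gives 8>7; P3→Y gives 4>0]
(B,R,Y): not NE [P2→Q gives 9>7]
(B,R,Z): not NE [P2→S gives 9>8; P3→Y gives 4>1]
(B,S,X): not NE [P1→A gives 4>1; P2→Q gives 8>0; P3→Z gives 8>6]
(B,S,Y): not NE [P1→A gives 8>7; P2→Q gives 9>3; P3→Z gives 8>2]
(B,S,Z): NE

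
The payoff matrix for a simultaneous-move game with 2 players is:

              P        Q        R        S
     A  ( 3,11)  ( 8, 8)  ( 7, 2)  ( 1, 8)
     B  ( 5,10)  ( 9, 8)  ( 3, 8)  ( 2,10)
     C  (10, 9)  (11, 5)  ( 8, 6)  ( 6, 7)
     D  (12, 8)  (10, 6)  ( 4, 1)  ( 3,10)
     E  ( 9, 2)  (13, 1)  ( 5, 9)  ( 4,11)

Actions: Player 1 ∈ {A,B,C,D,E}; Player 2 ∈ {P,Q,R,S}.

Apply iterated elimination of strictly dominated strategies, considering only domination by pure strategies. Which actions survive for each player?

Remaining: P1:{C,D} P2:{P,S}

P1 drop A (C beats it: P:10>3 Q:11>8 R:8>7 S:6>1)
P1 drop B (C beats it: P:10>5 Q:11>9 R:8>3 S:6>2)
P2 drop Q (P beats it: C:9>5 D:8>6 E:2>1)
P1 drop E (C beats it: P:10>9 R:8>5 S:6>4)
P2 drop R (P beats it: C:9>6 D:8>1)
P1→{C,D} P2→{P,S}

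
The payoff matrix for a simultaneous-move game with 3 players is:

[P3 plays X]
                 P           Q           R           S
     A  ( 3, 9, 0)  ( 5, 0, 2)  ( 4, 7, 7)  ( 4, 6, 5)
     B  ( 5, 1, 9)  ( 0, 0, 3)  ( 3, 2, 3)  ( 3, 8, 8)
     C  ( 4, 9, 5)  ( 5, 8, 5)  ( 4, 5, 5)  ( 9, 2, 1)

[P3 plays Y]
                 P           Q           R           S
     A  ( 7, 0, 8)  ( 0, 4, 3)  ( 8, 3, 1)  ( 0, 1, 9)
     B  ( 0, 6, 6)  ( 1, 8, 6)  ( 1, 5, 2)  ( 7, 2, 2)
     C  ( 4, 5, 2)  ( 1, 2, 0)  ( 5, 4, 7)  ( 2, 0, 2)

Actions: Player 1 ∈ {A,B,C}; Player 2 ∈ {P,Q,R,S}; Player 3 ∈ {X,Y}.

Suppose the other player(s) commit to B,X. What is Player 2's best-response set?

u_2(P vs B,X) = 1
u_2(Q vs B,X) = 0
u_2(R vs B,X) = 2
u_2(S vs B,X) = 8
max payoff 8 at {S}

P2 best: {S}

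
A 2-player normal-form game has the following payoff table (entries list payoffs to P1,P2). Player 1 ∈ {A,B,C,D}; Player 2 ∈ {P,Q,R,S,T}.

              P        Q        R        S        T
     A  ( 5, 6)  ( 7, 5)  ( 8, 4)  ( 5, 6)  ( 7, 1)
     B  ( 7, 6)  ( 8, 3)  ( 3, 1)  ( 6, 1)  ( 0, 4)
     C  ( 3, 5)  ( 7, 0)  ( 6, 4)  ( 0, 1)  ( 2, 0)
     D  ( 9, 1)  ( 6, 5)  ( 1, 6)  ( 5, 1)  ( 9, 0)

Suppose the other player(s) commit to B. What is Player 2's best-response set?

argmax u_2 = {P}

u_2(P vs B) = 6
u_2(Q vs B) = 3
u_2(R vs B) = 1
u_2(S vs B) = 1
u_2(T vs B) = 4
max payoff 6 at {P}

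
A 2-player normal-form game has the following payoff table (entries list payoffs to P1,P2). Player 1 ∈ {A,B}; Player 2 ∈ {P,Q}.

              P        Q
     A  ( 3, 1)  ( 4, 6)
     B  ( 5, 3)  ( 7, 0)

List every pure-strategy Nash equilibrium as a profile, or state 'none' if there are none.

(A,P): not NE [P1→B gives 5>3; P2→Q gives 6>1]
(A,Q): not NE [P1→B gives 7>4]
(B,P): NE
(B,Q): not NE [P2→P gives 3>0]

NE set: (B,P)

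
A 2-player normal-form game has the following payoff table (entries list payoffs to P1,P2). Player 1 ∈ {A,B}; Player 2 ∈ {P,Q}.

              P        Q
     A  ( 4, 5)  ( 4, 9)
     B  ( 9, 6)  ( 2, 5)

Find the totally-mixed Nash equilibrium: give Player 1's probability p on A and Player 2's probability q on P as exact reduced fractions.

P1 indiff ⇒ q·4+(1-q)·4 = q·9+(1-q)·2 ⇒ q(-5) = (1-q)(-2) ⇒ q = 2/7
P2 indiff ⇒ p·5+(1-p)·6 = p·9+(1-p)·5 ⇒ p(-4) = (1-p)(-1) ⇒ p = 1/5

(p,q) = (1/5, 2/7)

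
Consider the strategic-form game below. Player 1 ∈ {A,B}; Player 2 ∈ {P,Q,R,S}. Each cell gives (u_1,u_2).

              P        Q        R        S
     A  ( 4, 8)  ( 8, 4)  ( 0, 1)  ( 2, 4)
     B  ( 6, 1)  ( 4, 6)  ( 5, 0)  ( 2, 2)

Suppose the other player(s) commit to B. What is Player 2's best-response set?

u_2(P vs B) = 1
u_2(Q vs B) = 6
u_2(R vs B) = 0
u_2(S vs B) = 2
max payoff 6 at {Q}

P2 best: {Q}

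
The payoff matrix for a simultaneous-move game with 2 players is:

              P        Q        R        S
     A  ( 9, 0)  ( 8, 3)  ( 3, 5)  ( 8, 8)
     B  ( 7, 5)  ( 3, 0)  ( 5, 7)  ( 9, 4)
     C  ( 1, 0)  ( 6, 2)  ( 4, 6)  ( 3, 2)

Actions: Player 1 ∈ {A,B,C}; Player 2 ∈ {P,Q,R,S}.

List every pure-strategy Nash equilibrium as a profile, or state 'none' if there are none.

NE set: (B,R)

(A,P): not NE [P2→S gives 8>0]
(A,Q): not NE [P2→S gives 8>3]
(A,R): not NE [P1→B gives 5>3; P2→S gives 8>5]
(A,S): not NE [P1→B gives 9>8]
(B,P): not NE [P1→A gives 9>7; P2→R gives 7>5]
(B,Q): not NE [P1→A gives 8>3; P2→R gives 7>0]
(B,R): NE
(B,S): not NE [P2→R gives 7>4]
(C,P): not NE [P1→A gives 9>1; P2→R gives 6>0]
(C,Q): not NE [P1→A gives 8>6; P2→R gives 6>2]
(C,R): not NE [P1→B gives 5>4]
(C,S): not NE [P1→B gives 9>3; P2→R gives 6>2]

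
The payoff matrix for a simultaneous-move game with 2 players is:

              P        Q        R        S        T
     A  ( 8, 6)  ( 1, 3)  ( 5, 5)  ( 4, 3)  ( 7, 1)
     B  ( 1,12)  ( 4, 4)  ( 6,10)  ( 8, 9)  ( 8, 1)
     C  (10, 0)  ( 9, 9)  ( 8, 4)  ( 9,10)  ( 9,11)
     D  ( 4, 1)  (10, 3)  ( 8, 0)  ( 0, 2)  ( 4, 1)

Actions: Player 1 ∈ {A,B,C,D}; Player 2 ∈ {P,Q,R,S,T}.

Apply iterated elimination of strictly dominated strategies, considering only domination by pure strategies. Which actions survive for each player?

IESDS → P1:{C,D} P2:{Q,S,T}

P1 drop A (C beats it: P:10>8 Q:9>1 R:8>5 S:9>4 T:9>7)
P1 drop B (C beats it: P:10>1 Q:9>4 R:8>6 S:9>8 T:9>8)
P2 drop P (Q beats it: C:9>0 D:3>1)
P2 drop R (Q beats it: C:9>4 D:3>0)
P1→{C,D} P2→{Q,S,T}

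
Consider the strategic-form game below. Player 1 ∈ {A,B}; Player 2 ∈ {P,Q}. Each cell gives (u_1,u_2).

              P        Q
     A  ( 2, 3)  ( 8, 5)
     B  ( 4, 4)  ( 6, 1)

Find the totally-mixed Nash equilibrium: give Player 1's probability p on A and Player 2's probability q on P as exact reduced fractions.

p=3/5, q=1/2

P1 indiff ⇒ q·2+(1-q)·8 = q·4+(1-q)·6 ⇒ q(-2) = (1-q)(-2) ⇒ q = 1/2
P2 indiff ⇒ p·3+(1-p)·4 = p·5+(1-p)·1 ⇒ p(-2) = (1-p)(-3) ⇒ p = 3/5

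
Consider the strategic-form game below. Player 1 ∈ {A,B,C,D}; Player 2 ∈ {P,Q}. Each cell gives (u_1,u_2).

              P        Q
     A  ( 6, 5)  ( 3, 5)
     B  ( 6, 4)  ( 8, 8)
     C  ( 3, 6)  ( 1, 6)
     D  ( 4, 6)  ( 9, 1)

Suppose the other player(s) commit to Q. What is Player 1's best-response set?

u_1(A vs Q) = 3
u_1(B vs Q) = 8
u_1(C vs Q) = 1
u_1(D vs Q) = 9
max payoff 9 at {D}

P1 best: {D}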